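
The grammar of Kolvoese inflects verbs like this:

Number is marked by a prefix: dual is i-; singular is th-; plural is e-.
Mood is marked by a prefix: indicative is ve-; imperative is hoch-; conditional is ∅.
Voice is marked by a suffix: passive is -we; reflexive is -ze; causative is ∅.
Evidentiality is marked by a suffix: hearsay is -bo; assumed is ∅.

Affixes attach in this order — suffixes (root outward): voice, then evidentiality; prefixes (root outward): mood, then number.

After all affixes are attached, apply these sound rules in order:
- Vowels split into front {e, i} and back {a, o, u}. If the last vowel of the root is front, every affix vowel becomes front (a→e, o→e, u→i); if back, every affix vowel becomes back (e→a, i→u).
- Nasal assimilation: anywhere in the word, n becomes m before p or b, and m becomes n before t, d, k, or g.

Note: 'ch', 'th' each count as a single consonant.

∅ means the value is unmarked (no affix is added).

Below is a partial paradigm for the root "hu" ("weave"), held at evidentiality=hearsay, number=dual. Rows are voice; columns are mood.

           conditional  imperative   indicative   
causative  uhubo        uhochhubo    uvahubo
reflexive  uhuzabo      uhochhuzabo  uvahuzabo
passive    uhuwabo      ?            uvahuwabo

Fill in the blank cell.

uhochhuwabo

Attach voice passive -we → huwe.
Attach mood imperative hoch- → hochhuwe.
Attach evidentiality hearsay -bo → hochhuwebo.
Attach number dual i- → ihochhuwebo.
Apply vowel harmony: ihochhuwebo → uhochhuwabo.
Nasal assimilation: no change.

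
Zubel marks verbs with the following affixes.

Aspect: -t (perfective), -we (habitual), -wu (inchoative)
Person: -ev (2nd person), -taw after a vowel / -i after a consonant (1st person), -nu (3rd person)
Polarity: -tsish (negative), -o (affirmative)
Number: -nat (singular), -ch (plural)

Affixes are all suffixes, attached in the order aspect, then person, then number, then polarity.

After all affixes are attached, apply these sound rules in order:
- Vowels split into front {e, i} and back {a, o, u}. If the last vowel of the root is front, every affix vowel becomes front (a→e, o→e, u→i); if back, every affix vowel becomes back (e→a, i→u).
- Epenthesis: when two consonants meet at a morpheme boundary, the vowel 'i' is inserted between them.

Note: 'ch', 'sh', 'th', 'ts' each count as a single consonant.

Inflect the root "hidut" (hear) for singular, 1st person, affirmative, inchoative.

Attach aspect inchoative -wu → hidutwu.
Attach person 1st person -taw (after vowel 'u') → hidutwutaw.
Attach number singular -nat → hidutwutawnat.
Attach polarity affirmative -o → hidutwutawnato.
Vowel harmony: no change.
Apply epenthesis: hidutwutawnato → hidutiwutawinato.

hidutiwutawinato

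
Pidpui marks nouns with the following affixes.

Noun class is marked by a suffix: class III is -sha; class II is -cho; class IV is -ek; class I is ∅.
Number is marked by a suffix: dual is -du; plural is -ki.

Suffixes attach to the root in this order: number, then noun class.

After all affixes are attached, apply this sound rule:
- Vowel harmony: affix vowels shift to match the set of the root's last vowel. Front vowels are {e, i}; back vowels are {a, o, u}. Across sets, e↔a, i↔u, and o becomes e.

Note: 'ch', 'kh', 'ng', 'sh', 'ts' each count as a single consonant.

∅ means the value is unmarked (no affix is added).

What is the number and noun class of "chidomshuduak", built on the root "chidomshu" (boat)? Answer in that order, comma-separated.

dual, class IV

Segment: chidomshu-du-ek.
number: -du → dual.
noun class: -ek → class IV.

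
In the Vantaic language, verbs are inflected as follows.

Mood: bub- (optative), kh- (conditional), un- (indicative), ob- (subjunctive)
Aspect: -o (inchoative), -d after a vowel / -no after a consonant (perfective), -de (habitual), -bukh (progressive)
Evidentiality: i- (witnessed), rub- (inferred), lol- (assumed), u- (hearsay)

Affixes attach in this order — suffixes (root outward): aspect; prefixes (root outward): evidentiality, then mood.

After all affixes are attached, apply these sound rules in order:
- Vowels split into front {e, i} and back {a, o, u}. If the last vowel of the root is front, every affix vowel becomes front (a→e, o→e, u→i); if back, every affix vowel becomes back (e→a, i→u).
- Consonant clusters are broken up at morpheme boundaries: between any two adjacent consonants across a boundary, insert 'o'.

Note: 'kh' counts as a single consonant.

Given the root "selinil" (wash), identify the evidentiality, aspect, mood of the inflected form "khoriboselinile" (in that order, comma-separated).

inferred, inchoative, conditional

Segment: kh-rub-selinil-o.
evidentiality: rub- → inferred.
aspect: -o → inchoative.
mood: kh- → conditional.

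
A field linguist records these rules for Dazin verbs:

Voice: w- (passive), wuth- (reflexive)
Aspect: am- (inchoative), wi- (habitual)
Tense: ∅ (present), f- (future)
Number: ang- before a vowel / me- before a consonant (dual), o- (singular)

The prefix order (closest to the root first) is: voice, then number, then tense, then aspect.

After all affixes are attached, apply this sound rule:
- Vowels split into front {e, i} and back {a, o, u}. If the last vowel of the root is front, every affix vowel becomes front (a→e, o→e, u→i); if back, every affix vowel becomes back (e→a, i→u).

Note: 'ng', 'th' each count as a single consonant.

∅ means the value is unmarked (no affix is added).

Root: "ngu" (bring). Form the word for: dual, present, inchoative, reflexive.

ammawuthngu

Attach voice reflexive wuth- → wuthngu.
Attach number dual me- (before consonant 'w') → mewuthngu.
tense = present: zero marking, form stays mewuthngu.
Attach aspect inchoative am- → ammewuthngu.
Apply vowel harmony: ammewuthngu → ammawuthngu.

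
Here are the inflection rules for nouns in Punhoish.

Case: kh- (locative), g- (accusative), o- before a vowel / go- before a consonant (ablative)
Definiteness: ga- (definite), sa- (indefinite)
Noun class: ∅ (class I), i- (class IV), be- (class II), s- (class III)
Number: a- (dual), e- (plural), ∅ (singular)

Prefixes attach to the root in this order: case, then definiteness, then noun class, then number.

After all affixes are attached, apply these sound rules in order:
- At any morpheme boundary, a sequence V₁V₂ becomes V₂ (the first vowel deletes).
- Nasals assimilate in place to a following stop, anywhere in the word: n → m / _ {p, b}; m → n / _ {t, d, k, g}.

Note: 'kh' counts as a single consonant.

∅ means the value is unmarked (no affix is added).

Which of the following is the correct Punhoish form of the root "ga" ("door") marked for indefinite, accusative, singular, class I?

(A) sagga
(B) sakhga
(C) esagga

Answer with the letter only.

A

Attach case accusative g- → gga.
Attach definiteness indefinite sa- → sagga.
noun class = class I: zero marking, form stays sagga.
number = singular: zero marking, form stays sagga.
Vowel deletion: no change.
Nasal assimilation: no change.
So the correct form is sagga, option (A).
(B) sakhga is wrong: it uses locative instead of accusative for case.
(C) esagga is wrong: it uses plural instead of singular for number.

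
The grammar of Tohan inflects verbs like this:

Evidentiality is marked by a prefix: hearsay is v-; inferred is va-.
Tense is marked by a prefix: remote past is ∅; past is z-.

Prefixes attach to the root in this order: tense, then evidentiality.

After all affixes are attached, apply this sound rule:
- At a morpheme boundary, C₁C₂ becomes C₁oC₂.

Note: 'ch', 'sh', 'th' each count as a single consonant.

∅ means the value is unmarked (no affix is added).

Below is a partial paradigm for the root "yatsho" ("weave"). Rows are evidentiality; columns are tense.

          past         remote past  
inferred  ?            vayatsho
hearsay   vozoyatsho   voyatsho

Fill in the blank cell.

vazoyatsho

Attach tense past z- → zyatsho.
Attach evidentiality inferred va- → vazyatsho.
Apply epenthesis: vazyatsho → vazoyatsho.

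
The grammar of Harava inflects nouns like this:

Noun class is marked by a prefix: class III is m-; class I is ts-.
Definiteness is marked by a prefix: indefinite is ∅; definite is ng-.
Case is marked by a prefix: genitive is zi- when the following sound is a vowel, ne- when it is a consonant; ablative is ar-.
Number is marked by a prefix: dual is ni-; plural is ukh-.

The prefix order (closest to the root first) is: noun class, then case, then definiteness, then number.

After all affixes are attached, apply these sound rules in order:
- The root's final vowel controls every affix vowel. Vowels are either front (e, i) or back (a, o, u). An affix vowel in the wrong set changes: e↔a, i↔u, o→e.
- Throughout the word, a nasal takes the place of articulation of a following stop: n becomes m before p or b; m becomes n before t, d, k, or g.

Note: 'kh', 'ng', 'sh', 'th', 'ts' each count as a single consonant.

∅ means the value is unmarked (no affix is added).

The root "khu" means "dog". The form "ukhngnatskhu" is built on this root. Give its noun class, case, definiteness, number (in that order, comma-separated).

Segment: ukh-ng-ne-ts-khu.
noun class: ts- → class I.
case: zi/ne- → genitive.
definiteness: ng- → definite.
number: ukh- → plural.

class I, genitive, definite, plural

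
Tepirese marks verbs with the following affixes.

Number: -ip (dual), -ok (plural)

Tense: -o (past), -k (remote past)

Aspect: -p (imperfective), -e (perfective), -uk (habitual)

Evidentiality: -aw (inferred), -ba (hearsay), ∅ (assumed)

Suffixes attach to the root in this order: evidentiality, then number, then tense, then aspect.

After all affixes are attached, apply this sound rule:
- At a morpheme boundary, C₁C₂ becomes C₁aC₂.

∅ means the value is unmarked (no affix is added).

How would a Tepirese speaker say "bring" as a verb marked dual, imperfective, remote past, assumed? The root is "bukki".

bukkiipakap

evidentiality = assumed: zero marking, form stays bukki.
Attach number dual -ip → bukkiip.
Attach tense remote past -k → bukkiipk.
Attach aspect imperfective -p → bukkiipkp.
Apply epenthesis: bukkiipkp → bukkiipakap.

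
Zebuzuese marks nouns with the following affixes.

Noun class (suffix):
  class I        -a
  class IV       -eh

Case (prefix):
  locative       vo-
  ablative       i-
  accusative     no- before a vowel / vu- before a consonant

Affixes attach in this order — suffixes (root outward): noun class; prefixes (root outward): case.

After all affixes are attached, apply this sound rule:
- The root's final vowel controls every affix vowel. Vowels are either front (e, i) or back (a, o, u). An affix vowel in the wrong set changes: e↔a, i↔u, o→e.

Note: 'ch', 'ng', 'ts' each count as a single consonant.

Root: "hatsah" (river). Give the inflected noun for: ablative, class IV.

uhatsahah

Attach noun class class IV -eh → hatsaheh.
Attach case ablative i- → ihatsaheh.
Apply vowel harmony: ihatsaheh → uhatsahah.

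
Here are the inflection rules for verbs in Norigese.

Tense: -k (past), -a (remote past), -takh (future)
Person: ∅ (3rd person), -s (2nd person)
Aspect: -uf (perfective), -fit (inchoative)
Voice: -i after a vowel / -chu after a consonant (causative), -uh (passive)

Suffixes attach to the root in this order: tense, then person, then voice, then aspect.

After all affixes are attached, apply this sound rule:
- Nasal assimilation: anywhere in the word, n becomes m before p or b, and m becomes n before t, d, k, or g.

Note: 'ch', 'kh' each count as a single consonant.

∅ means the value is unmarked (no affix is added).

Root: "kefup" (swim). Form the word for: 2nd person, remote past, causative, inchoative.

Attach tense remote past -a → kefupa.
Attach person 2nd person -s → kefupas.
Attach voice causative -chu (after consonant 's') → kefupaschu.
Attach aspect inchoative -fit → kefupaschufit.
Nasal assimilation: no change.

kefupaschufit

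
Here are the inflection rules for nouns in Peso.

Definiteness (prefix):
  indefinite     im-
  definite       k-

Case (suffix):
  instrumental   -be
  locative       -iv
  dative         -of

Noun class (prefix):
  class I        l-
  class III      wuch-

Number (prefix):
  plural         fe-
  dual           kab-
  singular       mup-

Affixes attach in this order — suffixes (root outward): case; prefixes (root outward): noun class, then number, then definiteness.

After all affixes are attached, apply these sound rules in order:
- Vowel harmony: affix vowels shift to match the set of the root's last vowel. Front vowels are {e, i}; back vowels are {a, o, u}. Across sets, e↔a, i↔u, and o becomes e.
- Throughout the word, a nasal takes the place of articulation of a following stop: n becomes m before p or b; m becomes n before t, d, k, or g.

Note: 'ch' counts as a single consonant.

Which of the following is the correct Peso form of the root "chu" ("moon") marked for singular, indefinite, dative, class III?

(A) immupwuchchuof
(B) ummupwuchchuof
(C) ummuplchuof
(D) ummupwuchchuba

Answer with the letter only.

Attach noun class class III wuch- → wuchchu.
Attach case dative -of → wuchchuof.
Attach number singular mup- → mupwuchchuof.
Attach definiteness indefinite im- → immupwuchchuof.
Apply vowel harmony: immupwuchchuof → ummupwuchchuof.
Nasal assimilation: no change.
So the correct form is ummupwuchchuof, option (B).
(A) immupwuchchuof is wrong: it fails to apply the sound rule(s).
(C) ummuplchuof is wrong: it uses class I instead of class III for noun class.
(D) ummupwuchchuba is wrong: it uses instrumental instead of dative for case.

B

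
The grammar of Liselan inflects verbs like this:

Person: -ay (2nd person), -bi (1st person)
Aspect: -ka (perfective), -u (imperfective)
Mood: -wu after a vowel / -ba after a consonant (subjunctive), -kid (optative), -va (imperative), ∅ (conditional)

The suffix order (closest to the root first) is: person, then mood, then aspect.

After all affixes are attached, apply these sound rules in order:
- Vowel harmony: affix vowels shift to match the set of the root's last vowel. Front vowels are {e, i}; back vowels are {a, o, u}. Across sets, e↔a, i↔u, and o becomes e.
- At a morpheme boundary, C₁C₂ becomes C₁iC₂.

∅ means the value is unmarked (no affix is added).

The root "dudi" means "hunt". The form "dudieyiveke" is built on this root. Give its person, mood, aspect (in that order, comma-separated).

Segment: dudi-ay-va-ka.
person: -ay → 2nd person.
mood: -va → imperative.
aspect: -ka → perfective.

2nd person, imperative, perfective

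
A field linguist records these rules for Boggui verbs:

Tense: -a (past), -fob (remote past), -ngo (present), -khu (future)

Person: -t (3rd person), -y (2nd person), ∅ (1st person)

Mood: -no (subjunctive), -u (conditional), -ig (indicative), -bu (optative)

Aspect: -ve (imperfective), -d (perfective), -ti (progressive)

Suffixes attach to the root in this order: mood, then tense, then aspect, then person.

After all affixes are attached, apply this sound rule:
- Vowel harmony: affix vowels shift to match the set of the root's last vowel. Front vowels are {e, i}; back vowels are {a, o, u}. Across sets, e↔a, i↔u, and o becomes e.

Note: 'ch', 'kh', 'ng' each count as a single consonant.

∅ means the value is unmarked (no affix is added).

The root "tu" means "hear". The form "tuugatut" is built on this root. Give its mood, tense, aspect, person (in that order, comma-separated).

indicative, past, progressive, 3rd person

Segment: tu-ig-a-ti-t.
mood: -ig → indicative.
tense: -a → past.
aspect: -ti → progressive.
person: -t → 3rd person.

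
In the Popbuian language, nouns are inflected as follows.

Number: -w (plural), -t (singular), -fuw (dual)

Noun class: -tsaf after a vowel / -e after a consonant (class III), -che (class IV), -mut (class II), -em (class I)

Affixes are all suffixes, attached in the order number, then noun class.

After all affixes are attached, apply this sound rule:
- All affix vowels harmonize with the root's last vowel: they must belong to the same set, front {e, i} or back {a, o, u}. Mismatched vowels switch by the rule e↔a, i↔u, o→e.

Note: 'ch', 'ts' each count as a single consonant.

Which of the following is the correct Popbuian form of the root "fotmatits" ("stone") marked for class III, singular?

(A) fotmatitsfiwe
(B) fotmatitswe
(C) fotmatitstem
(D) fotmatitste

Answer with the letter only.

Attach number singular -t → fotmatitst.
Attach noun class class III -e (after consonant 't') → fotmatitste.
Vowel harmony: no change.
So the correct form is fotmatitste, option (D).
(A) fotmatitsfiwe is wrong: it uses dual instead of singular for number.
(C) fotmatitstem is wrong: it uses class I instead of class III for noun class.
(B) fotmatitswe is wrong: it uses plural instead of singular for number.

D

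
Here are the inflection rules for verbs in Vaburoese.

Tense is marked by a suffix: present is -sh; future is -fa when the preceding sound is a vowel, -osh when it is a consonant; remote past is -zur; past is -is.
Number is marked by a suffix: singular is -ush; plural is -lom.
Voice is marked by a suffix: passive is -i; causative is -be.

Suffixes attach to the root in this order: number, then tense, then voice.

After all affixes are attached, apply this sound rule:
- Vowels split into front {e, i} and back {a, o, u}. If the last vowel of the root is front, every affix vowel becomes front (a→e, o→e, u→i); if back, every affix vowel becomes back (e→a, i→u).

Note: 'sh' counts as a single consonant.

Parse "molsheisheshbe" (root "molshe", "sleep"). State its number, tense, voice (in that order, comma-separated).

singular, future, causative

Segment: molshe-ush-osh-be.
number: -ush → singular.
tense: -fa/osh → future.
voice: -be → causative.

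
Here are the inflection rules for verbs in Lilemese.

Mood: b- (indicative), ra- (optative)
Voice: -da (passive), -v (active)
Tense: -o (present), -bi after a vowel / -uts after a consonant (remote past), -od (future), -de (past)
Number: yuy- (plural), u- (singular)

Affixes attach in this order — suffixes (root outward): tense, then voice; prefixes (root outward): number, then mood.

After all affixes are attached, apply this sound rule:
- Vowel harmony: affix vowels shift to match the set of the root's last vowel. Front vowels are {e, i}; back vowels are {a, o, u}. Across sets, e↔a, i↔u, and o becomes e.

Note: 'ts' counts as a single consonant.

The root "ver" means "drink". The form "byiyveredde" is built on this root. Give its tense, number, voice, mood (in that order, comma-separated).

Segment: b-yuy-ver-od-da.
tense: -od → future.
number: yuy- → plural.
voice: -da → passive.
mood: b- → indicative.

future, plural, passive, indicative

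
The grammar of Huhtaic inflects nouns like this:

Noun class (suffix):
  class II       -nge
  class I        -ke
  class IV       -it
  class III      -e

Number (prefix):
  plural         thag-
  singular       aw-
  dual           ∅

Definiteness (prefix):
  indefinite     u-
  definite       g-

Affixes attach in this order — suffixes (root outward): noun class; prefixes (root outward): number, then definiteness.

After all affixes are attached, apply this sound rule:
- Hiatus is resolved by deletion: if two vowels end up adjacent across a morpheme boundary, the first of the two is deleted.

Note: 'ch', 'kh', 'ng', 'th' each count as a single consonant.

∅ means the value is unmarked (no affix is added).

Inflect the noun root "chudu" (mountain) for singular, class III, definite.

gawchude

Attach number singular aw- → awchudu.
Attach definiteness definite g- → gawchudu.
Attach noun class class III -e → gawchudue.
Apply vowel deletion: gawchudue → gawchude.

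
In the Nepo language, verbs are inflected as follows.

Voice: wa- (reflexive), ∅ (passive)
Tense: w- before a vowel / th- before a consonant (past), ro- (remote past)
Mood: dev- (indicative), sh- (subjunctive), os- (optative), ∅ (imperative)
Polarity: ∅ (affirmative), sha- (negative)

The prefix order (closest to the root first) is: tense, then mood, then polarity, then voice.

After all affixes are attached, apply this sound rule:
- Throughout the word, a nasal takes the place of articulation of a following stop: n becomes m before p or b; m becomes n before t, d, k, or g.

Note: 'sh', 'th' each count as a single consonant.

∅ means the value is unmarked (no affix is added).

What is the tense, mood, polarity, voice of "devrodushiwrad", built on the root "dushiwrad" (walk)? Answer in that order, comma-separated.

Segment: dev-ro-dushiwrad.
tense: ro- → remote past.
mood: dev- → indicative.
polarity: ∅ → affirmative.
voice: ∅ → passive.

remote past, indicative, affirmative, passive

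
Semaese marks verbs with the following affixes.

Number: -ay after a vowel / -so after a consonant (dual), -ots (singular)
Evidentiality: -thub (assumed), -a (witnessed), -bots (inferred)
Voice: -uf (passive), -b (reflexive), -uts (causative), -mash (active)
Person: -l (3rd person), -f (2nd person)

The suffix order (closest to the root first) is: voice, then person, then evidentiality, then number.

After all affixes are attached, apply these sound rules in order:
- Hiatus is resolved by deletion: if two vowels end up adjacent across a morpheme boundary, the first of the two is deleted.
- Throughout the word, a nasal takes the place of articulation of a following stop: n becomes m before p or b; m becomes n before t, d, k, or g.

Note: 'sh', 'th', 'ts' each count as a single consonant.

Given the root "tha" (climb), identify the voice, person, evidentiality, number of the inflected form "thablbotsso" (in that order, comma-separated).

reflexive, 3rd person, inferred, dual

Segment: tha-b-l-bots-so.
voice: -b → reflexive.
person: -l → 3rd person.
evidentiality: -bots → inferred.
number: -ay/so → dual.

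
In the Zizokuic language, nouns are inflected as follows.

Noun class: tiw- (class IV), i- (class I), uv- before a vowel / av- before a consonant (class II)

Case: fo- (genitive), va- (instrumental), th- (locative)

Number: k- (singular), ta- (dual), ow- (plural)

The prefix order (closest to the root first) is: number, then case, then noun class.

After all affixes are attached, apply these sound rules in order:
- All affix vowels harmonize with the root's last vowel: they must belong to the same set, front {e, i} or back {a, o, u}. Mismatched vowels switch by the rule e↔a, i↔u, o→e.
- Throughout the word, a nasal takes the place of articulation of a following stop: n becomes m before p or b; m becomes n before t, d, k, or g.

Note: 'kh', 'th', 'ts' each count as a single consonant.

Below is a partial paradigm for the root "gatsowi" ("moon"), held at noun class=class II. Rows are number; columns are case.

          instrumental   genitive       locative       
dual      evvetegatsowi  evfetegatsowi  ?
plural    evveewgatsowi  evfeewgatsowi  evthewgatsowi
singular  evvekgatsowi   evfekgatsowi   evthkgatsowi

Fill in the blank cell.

evthtegatsowi

Attach number dual ta- → tagatsowi.
Attach case locative th- → thtagatsowi.
Attach noun class class II av- (before consonant 'th') → avthtagatsowi.
Apply vowel harmony: avthtagatsowi → evthtegatsowi.
Nasal assimilation: no change.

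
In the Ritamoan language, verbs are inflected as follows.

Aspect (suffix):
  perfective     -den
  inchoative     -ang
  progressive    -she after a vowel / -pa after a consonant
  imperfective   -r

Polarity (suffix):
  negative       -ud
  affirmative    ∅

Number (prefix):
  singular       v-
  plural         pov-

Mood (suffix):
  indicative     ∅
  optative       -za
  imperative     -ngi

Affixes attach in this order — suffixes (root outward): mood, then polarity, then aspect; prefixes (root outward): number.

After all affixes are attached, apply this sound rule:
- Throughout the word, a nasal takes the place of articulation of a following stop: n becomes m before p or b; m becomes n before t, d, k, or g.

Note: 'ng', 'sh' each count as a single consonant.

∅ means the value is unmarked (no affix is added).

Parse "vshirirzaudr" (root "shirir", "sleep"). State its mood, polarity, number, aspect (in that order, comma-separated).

Segment: v-shirir-za-ud-r.
mood: -za → optative.
polarity: -ud → negative.
number: v- → singular.
aspect: -r → imperfective.

optative, negative, singular, imperfective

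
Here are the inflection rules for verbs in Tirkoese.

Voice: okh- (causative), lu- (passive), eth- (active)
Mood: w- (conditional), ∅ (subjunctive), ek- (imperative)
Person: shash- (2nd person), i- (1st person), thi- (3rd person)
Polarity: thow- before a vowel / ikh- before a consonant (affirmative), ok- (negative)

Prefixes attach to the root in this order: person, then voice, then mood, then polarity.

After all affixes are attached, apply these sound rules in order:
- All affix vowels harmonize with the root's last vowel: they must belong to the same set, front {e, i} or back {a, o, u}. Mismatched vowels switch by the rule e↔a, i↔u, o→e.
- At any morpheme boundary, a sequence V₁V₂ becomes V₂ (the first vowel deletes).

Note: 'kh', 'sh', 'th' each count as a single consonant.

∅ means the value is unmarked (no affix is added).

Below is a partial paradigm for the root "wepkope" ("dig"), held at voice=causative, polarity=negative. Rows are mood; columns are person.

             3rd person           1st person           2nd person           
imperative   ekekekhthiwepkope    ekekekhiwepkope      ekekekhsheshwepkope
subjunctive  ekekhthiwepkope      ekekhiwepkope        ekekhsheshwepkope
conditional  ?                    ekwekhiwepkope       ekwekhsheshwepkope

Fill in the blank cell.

Attach person 3rd person thi- → thiwepkope.
Attach voice causative okh- → okhthiwepkope.
Attach mood conditional w- → wokhthiwepkope.
Attach polarity negative ok- → okwokhthiwepkope.
Apply vowel harmony: okwokhthiwepkope → ekwekhthiwepkope.
Vowel deletion: no change.

ekwekhthiwepkope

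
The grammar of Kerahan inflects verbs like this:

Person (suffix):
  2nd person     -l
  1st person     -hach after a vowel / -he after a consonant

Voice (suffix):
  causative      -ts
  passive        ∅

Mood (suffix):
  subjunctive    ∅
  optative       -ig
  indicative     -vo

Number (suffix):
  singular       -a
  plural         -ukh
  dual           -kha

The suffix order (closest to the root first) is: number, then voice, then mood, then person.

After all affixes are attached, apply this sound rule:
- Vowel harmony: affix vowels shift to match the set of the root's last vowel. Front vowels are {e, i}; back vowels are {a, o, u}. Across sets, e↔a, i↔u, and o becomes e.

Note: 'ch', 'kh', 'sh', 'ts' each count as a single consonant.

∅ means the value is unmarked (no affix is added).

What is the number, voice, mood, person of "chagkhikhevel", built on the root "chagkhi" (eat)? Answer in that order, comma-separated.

Segment: chagkhi-kha-vo-l.
number: -kha → dual.
voice: ∅ → passive.
mood: -vo → indicative.
person: -l → 2nd person.

dual, passive, indicative, 2nd person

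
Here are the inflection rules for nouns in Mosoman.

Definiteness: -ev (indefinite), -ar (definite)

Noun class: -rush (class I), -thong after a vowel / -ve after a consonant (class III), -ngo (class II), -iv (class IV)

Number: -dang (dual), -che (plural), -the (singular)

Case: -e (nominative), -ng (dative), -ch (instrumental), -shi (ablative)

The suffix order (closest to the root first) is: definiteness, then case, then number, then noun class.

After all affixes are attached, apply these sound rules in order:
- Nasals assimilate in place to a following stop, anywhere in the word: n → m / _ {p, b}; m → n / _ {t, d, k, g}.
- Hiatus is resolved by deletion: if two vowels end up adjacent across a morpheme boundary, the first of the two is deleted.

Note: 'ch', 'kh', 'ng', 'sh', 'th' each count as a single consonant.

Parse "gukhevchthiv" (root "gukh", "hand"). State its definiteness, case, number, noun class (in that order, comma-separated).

indefinite, instrumental, singular, class IV

Segment: gukh-ev-ch-the-iv.
definiteness: -ev → indefinite.
case: -ch → instrumental.
number: -the → singular.
noun class: -iv → class IV.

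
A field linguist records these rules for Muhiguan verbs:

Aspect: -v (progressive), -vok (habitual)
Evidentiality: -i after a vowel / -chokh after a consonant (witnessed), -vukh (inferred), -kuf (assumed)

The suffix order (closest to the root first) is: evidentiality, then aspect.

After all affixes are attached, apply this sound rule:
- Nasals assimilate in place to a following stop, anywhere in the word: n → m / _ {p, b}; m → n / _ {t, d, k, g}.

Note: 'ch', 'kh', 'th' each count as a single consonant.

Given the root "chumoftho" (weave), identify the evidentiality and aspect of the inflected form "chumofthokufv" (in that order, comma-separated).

Segment: chumoftho-kuf-v.
evidentiality: -kuf → assumed.
aspect: -v → progressive.

assumed, progressive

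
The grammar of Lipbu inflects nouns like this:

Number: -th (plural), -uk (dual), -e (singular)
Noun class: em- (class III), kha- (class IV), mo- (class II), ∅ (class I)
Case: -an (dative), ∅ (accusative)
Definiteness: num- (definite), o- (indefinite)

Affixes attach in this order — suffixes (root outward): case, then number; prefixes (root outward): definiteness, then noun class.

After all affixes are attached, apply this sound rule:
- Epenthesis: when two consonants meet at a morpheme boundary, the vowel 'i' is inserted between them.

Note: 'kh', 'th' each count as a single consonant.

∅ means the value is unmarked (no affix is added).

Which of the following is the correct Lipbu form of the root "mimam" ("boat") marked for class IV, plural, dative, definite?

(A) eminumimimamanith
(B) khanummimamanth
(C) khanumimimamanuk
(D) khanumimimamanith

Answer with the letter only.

Attach definiteness definite num- → nummimam.
Attach case dative -an → nummimaman.
Attach number plural -th → nummimamanth.
Attach noun class class IV kha- → khanummimamanth.
Apply epenthesis: khanummimamanth → khanumimimamanith.
So the correct form is khanumimimamanith, option (D).
(A) eminumimimamanith is wrong: it uses class III instead of class IV for noun class.
(B) khanummimamanth is wrong: it fails to apply the sound rule(s).
(C) khanumimimamanuk is wrong: it uses dual instead of plural for number.

D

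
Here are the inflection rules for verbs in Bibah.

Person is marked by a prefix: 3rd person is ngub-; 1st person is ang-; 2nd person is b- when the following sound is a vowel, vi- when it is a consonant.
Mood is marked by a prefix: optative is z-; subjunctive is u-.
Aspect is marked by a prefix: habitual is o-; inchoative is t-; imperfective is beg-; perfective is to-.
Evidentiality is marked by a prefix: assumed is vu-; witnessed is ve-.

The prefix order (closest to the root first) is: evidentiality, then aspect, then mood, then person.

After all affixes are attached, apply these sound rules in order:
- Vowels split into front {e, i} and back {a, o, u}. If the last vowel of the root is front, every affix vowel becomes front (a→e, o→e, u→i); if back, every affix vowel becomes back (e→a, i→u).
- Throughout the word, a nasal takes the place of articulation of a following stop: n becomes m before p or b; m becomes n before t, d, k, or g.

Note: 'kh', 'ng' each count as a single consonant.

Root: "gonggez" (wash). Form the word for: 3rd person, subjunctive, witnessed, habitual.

Attach evidentiality witnessed ve- → vegonggez.
Attach aspect habitual o- → ovegonggez.
Attach mood subjunctive u- → uovegonggez.
Attach person 3rd person ngub- → ngubuovegonggez.
Apply vowel harmony: ngubuovegonggez → ngibievegonggez.
Nasal assimilation: no change.

ngibievegonggez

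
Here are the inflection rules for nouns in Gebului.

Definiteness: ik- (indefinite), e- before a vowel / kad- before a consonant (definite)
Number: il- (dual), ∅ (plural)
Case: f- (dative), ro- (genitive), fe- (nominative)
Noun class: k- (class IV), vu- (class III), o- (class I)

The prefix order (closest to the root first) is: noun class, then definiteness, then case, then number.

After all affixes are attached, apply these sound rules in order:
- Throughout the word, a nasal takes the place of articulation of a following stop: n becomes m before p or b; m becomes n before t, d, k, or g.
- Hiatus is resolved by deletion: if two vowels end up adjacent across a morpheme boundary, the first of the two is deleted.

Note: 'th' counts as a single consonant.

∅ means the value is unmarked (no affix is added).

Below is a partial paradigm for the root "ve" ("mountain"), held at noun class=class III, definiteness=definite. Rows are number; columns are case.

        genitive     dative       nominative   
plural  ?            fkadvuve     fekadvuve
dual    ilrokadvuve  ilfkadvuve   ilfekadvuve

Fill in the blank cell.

rokadvuve

Attach noun class class III vu- → vuve.
Attach definiteness definite kad- (before consonant 'v') → kadvuve.
Attach case genitive ro- → rokadvuve.
number = plural: zero marking, form stays rokadvuve.
Nasal assimilation: no change.
Vowel deletion: no change.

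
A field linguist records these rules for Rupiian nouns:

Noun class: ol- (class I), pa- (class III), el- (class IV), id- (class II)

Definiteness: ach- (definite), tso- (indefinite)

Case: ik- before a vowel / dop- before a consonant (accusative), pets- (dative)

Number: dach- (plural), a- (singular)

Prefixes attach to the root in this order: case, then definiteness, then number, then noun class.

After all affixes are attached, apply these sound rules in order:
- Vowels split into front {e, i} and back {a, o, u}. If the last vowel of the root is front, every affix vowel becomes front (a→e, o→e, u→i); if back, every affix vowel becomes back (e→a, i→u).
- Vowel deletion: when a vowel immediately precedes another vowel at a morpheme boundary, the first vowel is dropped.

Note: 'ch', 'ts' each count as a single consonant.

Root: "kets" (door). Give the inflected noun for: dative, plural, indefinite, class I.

Attach case dative pets- → petskets.
Attach definiteness indefinite tso- → tsopetskets.
Attach number plural dach- → dachtsopetskets.
Attach noun class class I ol- → oldachtsopetskets.
Apply vowel harmony: oldachtsopetskets → eldechtsepetskets.
Vowel deletion: no change.

eldechtsepetskets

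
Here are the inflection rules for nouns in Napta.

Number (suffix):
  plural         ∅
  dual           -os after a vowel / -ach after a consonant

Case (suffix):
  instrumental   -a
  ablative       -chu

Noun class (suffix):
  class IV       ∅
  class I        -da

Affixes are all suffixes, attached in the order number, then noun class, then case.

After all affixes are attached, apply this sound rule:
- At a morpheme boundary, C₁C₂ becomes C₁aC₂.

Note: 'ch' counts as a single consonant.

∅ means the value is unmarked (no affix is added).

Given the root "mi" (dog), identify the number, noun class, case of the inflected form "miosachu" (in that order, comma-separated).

Segment: mi-os-chu.
number: -os/ach → dual.
noun class: ∅ → class IV.
case: -chu → ablative.

dual, class IV, ablative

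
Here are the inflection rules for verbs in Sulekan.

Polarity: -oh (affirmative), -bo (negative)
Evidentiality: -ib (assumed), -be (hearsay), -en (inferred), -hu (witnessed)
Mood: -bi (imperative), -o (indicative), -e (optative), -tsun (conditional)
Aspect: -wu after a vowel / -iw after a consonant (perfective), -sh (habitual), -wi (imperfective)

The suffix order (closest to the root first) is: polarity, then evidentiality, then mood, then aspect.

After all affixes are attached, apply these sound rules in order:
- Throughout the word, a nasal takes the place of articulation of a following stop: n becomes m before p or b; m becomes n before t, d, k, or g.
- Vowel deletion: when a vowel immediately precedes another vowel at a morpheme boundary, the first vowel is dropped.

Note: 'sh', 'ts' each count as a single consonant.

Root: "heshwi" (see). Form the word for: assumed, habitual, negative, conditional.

heshwibibtsunsh

Attach polarity negative -bo → heshwibo.
Attach evidentiality assumed -ib → heshwiboib.
Attach mood conditional -tsun → heshwiboibtsun.
Attach aspect habitual -sh → heshwiboibtsunsh.
Nasal assimilation: no change.
Apply vowel deletion: heshwiboibtsunsh → heshwibibtsunsh.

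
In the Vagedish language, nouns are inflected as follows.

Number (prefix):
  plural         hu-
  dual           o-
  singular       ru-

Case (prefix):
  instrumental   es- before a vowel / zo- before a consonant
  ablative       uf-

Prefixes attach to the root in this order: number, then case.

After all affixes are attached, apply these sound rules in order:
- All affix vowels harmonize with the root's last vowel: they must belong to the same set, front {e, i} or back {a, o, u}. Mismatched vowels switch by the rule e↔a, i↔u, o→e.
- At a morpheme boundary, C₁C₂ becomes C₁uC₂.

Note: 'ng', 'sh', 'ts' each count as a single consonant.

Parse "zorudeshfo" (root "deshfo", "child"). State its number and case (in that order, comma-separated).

Segment: zo-ru-deshfo.
number: ru- → singular.
case: es/zo- → instrumental.

singular, instrumental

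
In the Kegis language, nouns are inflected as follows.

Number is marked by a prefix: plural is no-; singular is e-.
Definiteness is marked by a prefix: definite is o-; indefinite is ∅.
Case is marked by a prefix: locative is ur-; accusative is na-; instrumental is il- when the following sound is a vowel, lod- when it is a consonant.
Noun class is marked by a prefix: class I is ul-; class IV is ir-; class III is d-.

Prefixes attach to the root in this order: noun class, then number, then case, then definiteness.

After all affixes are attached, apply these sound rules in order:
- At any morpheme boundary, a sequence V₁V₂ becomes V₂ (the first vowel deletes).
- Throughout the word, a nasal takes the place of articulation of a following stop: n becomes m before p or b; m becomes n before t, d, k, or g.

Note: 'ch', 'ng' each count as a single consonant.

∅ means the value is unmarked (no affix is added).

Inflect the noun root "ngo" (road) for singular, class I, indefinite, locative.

urulngo

Attach noun class class I ul- → ulngo.
Attach number singular e- → eulngo.
Attach case locative ur- → ureulngo.
definiteness = indefinite: zero marking, form stays ureulngo.
Apply vowel deletion: ureulngo → urulngo.
Nasal assimilation: no change.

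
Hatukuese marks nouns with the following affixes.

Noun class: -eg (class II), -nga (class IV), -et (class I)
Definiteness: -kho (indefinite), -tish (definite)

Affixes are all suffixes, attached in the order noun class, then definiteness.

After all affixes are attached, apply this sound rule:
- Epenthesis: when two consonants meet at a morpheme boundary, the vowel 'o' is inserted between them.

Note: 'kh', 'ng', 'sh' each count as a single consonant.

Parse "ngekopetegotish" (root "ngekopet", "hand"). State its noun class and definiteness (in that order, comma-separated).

class II, definite

Segment: ngekopet-eg-tish.
noun class: -eg → class II.
definiteness: -tish → definite.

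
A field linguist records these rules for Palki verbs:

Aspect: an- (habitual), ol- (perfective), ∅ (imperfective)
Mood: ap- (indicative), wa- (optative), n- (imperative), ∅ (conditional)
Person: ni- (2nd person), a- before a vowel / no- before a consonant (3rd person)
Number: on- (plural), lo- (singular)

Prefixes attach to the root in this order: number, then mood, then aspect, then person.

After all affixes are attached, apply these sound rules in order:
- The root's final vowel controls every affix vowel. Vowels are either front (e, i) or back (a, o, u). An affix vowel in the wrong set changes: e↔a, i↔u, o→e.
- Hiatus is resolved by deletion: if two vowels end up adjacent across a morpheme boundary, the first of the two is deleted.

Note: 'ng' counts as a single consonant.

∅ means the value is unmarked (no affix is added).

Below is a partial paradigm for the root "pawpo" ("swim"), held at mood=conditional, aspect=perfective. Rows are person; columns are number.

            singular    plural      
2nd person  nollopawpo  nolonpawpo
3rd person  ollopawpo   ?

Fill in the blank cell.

olonpawpo

Attach number plural on- → onpawpo.
mood = conditional: zero marking, form stays onpawpo.
Attach aspect perfective ol- → olonpawpo.
Attach person 3rd person a- (before vowel 'o') → aolonpawpo.
Vowel harmony: no change.
Apply vowel deletion: aolonpawpo → olonpawpo.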